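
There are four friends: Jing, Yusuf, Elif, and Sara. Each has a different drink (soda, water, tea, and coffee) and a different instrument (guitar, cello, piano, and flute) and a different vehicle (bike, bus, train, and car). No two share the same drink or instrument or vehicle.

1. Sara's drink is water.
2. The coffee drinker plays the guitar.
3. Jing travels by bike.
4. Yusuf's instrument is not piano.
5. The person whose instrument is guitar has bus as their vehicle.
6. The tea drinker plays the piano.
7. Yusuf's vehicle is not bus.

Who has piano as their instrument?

With clues 1–4, Yusuf is impossible for the one with instrument piano.
With clues 1–6, Sara is impossible for the one with instrument piano.
With clues 1–7, Elif is impossible for the one with instrument piano.
That leaves Jing.

Jing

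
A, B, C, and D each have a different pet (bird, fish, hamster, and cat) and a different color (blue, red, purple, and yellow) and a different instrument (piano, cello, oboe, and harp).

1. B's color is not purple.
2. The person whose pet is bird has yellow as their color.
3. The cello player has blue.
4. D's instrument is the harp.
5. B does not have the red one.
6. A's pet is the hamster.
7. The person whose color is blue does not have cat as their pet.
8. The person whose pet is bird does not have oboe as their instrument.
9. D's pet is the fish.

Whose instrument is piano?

With clues 1–4, D is impossible for the one with instrument piano.
With clues 1–9, A and C are impossible for the one with instrument piano.
That leaves B.

B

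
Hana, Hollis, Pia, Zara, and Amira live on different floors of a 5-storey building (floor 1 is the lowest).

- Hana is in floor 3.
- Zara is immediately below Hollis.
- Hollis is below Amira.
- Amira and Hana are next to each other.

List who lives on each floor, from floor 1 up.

From clue 1: Hana → floor 3.
From clues 1–2: Hollis is in {2,5}.
From clues 1–3: Zara → floor 1, Hollis → floor 2.
From clues 1–4: Amira → floor 4, Pia → floor 5.

Zara, Hollis, Hana, Amira, Pia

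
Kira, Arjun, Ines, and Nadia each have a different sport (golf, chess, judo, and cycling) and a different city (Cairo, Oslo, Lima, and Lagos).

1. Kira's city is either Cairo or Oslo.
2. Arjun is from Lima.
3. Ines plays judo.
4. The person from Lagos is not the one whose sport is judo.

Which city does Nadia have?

With clues 1–2, Lima is impossible for Nadia's city.
With clues 1–4, Cairo and Oslo are impossible for Nadia's city.
That leaves Lagos.

Lagos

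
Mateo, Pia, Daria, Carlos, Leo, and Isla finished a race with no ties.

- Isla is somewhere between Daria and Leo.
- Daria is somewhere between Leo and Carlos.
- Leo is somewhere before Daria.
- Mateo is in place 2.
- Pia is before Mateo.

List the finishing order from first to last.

Pia, Mateo, Leo, Isla, Daria, Carlos

From clue 1: Isla is in {2,3,4,5}.
From clues 1–2: Daria is in {2,3,4,5}.
From clues 1–3: Daria is in {3,4,5}.
From clues 1–4: Mateo → place 2.
From clues 1–5: Pia → place 1, Leo → place 3, Isla → place 4, Daria → place 5, Carlos → place 6.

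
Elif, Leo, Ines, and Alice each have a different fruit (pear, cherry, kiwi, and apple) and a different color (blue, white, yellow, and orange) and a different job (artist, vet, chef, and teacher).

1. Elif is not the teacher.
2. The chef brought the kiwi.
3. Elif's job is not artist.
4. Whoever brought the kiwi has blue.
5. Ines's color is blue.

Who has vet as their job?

With clues 1–5, Alice, Ines, and Leo are impossible for the one with job vet.
That leaves Elif.

Elif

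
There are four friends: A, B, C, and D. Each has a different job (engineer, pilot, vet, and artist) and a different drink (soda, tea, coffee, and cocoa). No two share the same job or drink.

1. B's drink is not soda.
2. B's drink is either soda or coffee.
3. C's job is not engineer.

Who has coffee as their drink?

B

With clues 1–2, A, C, and D are impossible for the one with drink coffee.
That leaves B.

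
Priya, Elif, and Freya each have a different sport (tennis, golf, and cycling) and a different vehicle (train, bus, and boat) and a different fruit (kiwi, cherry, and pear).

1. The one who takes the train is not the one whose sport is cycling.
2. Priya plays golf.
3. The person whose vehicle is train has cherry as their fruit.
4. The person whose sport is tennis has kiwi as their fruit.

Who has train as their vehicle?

With clues 1–4, Elif and Freya are impossible for the one with vehicle train.
That leaves Priya.

Priya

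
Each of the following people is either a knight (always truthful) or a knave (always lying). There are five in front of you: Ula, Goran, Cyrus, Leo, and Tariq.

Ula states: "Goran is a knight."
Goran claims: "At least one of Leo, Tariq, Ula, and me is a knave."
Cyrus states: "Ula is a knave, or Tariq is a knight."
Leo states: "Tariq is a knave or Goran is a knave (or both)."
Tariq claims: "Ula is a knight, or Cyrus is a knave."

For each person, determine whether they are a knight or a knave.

Consider Ula. Suppose Ula is a knave.
Then no assignment of the remaining roles makes every statement match its speaker's type — contradiction.
So Ula is a knight.
With that fixed, Tariq's statement is true, so Tariq is a knight.
With that fixed, Cyrus's statement is true, so Cyrus is a knight.
Consider Goran. Suppose Goran is a knave.
Then Ula's statement comes out false, contradicting Ula being a knight.
So Goran is a knight.
With that fixed, Leo's statement is false, so Leo is a knave.

Ula: knight, Goran: knight, Cyrus: knight, Leo: knave, Tariq: knight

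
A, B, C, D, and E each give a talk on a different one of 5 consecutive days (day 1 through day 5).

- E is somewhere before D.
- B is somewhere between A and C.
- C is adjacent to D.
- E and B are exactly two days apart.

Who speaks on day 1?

E

With clue 1, D is ruled out for day 1.
With clues 1–2, B is ruled out for day 1.
With clues 1–3, C is ruled out for day 1.
With clues 1–4, A is ruled out for day 1.
So day 1 is E.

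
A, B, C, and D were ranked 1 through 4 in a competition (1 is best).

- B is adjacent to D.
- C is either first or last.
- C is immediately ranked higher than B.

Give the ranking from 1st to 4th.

From clues 1–2: C is in {1,4}.
From clues 1–3: C → rank 1, B → rank 2, D → rank 3, A → rank 4.

C, B, D, A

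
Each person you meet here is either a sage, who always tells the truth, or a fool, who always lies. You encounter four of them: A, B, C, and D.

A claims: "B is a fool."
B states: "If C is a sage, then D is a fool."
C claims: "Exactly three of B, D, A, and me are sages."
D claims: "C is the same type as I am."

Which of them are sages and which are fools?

Consider A. Suppose A is a fool.
Then no assignment of the remaining roles makes every statement match its speaker's type — contradiction.
So A is a sage.
Consider B. Suppose B is a sage.
Then A's statement comes out false, contradicting A being a sage.
So B is a fool.
Consider C. Suppose C is a fool.
Then B's statement comes out true, contradicting B being a fool.
So C is a sage.
Consider D. Suppose D is a fool.
Then B's statement comes out true, contradicting B being a fool.
So D is a sage.

A: sage, B: fool, C: sage, D: sage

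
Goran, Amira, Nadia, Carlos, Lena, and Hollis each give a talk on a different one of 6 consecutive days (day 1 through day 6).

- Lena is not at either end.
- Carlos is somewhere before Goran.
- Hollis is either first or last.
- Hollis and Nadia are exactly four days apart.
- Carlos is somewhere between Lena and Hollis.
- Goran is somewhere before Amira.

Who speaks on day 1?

With clue 1, Lena is ruled out for day 1.
With clues 1–2, Goran is ruled out for day 1.
With clues 1–4, Nadia is ruled out for day 1.
With clues 1–5, Carlos is ruled out for day 1.
With clues 1–6, Amira is ruled out for day 1.
So day 1 is Hollis.

Hollis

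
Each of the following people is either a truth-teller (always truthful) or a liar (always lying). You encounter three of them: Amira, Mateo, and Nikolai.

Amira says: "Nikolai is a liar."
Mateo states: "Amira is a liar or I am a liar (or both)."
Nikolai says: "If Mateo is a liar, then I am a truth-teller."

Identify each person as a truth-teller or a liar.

Amira: liar, Mateo: truth-teller, Nikolai: truth-teller

Consider Amira. Suppose Amira is a truth-teller.
Then whichever role Mateo has, Mateo's statement has the wrong truth value — contradiction.
So Amira is a liar.
With that fixed, Mateo's statement is true, so Mateo is a truth-teller.
With that fixed, Nikolai's statement is true, so Nikolai is a truth-teller.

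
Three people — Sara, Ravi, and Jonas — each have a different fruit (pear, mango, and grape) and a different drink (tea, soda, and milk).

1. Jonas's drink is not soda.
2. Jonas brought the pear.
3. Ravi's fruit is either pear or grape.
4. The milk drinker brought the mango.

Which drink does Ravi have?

soda

With clues 1–4, milk and tea are impossible for Ravi's drink.
That leaves soda.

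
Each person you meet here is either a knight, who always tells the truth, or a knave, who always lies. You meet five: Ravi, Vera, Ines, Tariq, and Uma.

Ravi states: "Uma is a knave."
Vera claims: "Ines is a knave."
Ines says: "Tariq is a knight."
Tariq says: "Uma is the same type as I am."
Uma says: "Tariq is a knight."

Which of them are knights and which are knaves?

Consider Ravi. Suppose Ravi is a knight.
Then no assignment of the remaining roles makes every statement match its speaker's type — contradiction.
So Ravi is a knave.
Consider Vera. Suppose Vera is a knight.
Then no assignment of the remaining roles makes every statement match its speaker's type — contradiction.
So Vera is a knave.
Consider Ines. Suppose Ines is a knave.
Then Vera's statement comes out true, contradicting Vera being a knave.
So Ines is a knight.
Consider Tariq. Suppose Tariq is a knave.
Then Ines's statement comes out false, contradicting Ines being a knight.
So Tariq is a knight.
With that fixed, Uma's statement is true, so Uma is a knight.

Ravi: knave, Vera: knave, Ines: knight, Tariq: knight, Uma: knight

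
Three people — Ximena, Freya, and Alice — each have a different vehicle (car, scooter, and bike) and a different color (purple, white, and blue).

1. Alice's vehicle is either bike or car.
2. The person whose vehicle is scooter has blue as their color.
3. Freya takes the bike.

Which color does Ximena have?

With clues 1–3, purple and white are impossible for Ximena's color.
That leaves blue.

blue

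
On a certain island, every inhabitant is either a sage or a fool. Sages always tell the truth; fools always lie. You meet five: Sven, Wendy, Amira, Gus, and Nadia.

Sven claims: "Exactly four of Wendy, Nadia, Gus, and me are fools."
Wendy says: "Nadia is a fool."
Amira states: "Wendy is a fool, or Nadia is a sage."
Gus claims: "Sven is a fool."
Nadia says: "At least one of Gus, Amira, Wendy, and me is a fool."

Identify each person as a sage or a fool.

Sven: fool, Wendy: fool, Amira: sage, Gus: sage, Nadia: sage

Consider Sven. Suppose Sven is a sage.
Then Sven's own statement would have to be true, but it can't be — contradiction.
So Sven is a fool.
With that fixed, Gus's statement is true, so Gus is a sage.
Consider Wendy. Suppose Wendy is a sage.
Then no assignment of the remaining roles makes every statement match its speaker's type — contradiction.
So Wendy is a fool.
With that fixed, Amira's statement is true, so Amira is a sage.
With that fixed, Nadia's statement is true, so Nadia is a sage.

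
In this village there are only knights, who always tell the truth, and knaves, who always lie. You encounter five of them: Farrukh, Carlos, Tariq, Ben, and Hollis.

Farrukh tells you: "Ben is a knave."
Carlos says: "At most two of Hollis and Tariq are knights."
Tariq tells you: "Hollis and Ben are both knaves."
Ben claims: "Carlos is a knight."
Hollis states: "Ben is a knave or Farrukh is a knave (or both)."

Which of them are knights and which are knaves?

Farrukh: knave, Carlos: knight, Tariq: knave, Ben: knight, Hollis: knight

Regardless of anyone's role, Carlos's statement is true, so Carlos is a knight.
With that fixed, Ben's statement is true, so Ben is a knight.
With that fixed, Farrukh's statement is false, so Farrukh is a knave.
With that fixed, Tariq's statement is false, so Tariq is a knave.
With that fixed, Hollis's statement is true, so Hollis is a knight.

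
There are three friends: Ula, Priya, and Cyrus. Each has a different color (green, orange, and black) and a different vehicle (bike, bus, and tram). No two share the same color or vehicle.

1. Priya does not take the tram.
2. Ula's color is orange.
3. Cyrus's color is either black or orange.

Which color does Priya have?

With clues 1–2, orange is impossible for Priya's color.
With clues 1–3, black is impossible for Priya's color.
That leaves green.

green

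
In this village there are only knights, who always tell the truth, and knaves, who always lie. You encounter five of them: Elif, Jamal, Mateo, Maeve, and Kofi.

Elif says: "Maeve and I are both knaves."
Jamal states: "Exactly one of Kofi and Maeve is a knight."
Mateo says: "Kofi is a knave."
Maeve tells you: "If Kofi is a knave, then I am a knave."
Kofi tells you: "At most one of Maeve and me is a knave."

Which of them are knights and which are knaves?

Elif: knave, Jamal: knave, Mateo: knave, Maeve: knight, Kofi: knight

Consider Elif. Suppose Elif is a knight.
Then Elif's own statement would have to be true, but it can't be — contradiction.
So Elif is a knave.
Consider Jamal. Suppose Jamal is a knight.
Then no assignment of the remaining roles makes every statement match its speaker's type — contradiction.
So Jamal is a knave.
Consider Mateo. Suppose Mateo is a knight.
Then no assignment of the remaining roles makes every statement match its speaker's type — contradiction.
So Mateo is a knave.
Consider Maeve. Suppose Maeve is a knave.
Then Elif's statement comes out true, contradicting Elif being a knave.
So Maeve is a knight.
With that fixed, Kofi's statement is true, so Kofi is a knight.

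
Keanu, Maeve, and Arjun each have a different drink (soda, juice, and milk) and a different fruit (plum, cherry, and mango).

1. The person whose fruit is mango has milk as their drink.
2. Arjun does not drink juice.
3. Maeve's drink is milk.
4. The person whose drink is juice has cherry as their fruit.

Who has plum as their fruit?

With clues 1–3, Maeve is impossible for the one with fruit plum.
With clues 1–4, Keanu is impossible for the one with fruit plum.
That leaves Arjun.

Arjun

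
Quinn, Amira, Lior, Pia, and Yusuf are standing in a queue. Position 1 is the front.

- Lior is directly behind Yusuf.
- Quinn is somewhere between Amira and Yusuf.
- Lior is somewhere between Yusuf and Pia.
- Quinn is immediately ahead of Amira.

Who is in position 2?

With clues 1–3, Amira, Pia, and Yusuf are ruled out for position 2.
With clues 1–4, Quinn is ruled out for position 2.
So position 2 is Lior.

Lior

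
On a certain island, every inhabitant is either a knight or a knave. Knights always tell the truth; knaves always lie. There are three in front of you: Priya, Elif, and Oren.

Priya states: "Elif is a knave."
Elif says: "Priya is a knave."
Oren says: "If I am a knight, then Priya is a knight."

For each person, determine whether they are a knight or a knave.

Consider Priya. Suppose Priya is a knave.
Then whichever role Oren has, Oren's statement has the wrong truth value — contradiction.
So Priya is a knight.
With that fixed, Elif's statement is false, so Elif is a knave.
With that fixed, Oren's statement is true, so Oren is a knight.

Priya: knight, Elif: knave, Oren: knight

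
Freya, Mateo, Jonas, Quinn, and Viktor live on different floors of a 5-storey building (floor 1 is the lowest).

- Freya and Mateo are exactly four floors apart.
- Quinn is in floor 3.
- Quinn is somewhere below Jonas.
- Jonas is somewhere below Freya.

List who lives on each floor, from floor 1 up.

Mateo, Viktor, Quinn, Jonas, Freya

From clue 1: Freya is in {1,5}.
From clues 1–2: Quinn → floor 3.
From clues 1–3: Viktor → floor 2, Jonas → floor 4.
From clues 1–4: Mateo → floor 1, Freya → floor 5.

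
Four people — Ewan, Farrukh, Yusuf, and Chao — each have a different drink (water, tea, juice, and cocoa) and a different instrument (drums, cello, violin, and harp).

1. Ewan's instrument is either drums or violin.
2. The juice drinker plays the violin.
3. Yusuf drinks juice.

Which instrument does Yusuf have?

With clues 1–3, cello, drums, and harp are impossible for Yusuf's instrument.
That leaves violin.

violin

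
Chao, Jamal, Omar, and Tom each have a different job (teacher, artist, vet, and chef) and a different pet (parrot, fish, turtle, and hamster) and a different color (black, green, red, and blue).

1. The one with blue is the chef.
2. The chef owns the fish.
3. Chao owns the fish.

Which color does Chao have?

blue

With clues 1–3, black, green, and red are impossible for Chao's color.
That leaves blue.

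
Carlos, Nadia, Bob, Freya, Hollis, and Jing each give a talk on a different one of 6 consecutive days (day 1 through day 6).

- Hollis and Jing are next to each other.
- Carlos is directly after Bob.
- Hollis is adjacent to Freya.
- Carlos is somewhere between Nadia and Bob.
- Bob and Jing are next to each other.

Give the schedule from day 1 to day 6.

Freya, Hollis, Jing, Bob, Carlos, Nadia

From clues 1–2: Carlos is in {2,3,4,5,6}.
From clues 1–3: Carlos is in {2,3,5,6}.
From clues 1–4: Carlos is in {2,5}.
From clues 1–5: Freya → day 1, Hollis → day 2, Jing → day 3, Bob → day 4, Carlos → day 5, Nadia → day 6.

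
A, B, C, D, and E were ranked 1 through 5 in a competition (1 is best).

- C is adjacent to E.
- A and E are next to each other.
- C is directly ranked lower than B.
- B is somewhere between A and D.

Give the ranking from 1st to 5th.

D, B, C, E, A

From clues 1–2: E is in {2,3,4}.
From clues 1–3: A is in {4,5}.
From clues 1–4: D → rank 1, B → rank 2, C → rank 3, E → rank 4, A → rank 5.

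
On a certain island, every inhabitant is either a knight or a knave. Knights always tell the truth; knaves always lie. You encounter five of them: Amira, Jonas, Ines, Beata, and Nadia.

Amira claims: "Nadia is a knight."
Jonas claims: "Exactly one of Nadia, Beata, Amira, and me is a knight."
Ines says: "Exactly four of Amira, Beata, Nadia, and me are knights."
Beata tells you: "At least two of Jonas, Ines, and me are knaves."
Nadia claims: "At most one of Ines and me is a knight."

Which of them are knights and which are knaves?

Consider Amira. Suppose Amira is a knave.
Then no assignment of the remaining roles makes every statement match its speaker's type — contradiction.
So Amira is a knight.
Consider Jonas. Suppose Jonas is a knight.
Then Jonas's own statement would have to be true, but it can't be — contradiction.
So Jonas is a knave.
Consider Ines. Suppose Ines is a knight.
Then whichever role Beata has, Beata's statement has the wrong truth value — contradiction.
So Ines is a knave.
With that fixed, Beata's statement is true, so Beata is a knight.
With that fixed, Nadia's statement is true, so Nadia is a knight.

Amira: knight, Jonas: knave, Ines: knave, Beata: knight, Nadia: knight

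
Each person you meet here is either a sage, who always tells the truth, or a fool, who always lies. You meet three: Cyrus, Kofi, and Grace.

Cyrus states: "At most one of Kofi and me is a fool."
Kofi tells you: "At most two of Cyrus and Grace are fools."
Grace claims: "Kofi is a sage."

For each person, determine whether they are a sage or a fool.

Cyrus: sage, Kofi: sage, Grace: sage

Regardless of anyone's role, Kofi's statement is true, so Kofi is a sage.
With that fixed, Grace's statement is true, so Grace is a sage.
With that fixed, Cyrus's statement is true, so Cyrus is a sage.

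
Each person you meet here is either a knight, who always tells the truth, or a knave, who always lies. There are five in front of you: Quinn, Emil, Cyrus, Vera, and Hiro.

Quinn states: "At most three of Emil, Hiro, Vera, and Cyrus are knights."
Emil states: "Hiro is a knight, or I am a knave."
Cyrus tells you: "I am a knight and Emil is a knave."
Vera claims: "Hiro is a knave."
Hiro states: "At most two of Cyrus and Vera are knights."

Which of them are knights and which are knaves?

Quinn: knight, Emil: knight, Cyrus: knave, Vera: knave, Hiro: knight

Regardless of anyone's role, Hiro's statement is true, so Hiro is a knight.
With that fixed, Emil's statement is true, so Emil is a knight.
With that fixed, Cyrus's statement is false, so Cyrus is a knave.
With that fixed, Vera's statement is false, so Vera is a knave.
With that fixed, Quinn's statement is true, so Quinn is a knight.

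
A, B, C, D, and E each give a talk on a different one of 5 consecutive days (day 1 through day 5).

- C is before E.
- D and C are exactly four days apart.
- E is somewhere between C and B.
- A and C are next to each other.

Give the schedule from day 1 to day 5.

C, A, E, B, D

From clue 1: C is in {1,2,3,4}.
From clues 1–2: C → day 1, D → day 5.
From clues 1–3: B is in {3,4}.
From clues 1–4: A → day 2, E → day 3, B → day 4.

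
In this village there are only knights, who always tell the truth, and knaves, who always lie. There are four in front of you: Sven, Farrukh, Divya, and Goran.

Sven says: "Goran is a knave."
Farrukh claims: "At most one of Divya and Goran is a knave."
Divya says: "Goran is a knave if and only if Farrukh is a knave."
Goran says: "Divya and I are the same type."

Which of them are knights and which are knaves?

Sven: knave, Farrukh: knight, Divya: knight, Goran: knight

Consider Sven. Suppose Sven is a knight.
Then no assignment of the remaining roles makes every statement match its speaker's type — contradiction.
So Sven is a knave.
Consider Farrukh. Suppose Farrukh is a knave.
Then no assignment of the remaining roles makes every statement match its speaker's type — contradiction.
So Farrukh is a knight.
Consider Divya. Suppose Divya is a knave.
Then whichever role Goran has, Goran's statement has the wrong truth value — contradiction.
So Divya is a knight.
Consider Goran. Suppose Goran is a knave.
Then Sven's statement comes out true, contradicting Sven being a knave.
So Goran is a knight.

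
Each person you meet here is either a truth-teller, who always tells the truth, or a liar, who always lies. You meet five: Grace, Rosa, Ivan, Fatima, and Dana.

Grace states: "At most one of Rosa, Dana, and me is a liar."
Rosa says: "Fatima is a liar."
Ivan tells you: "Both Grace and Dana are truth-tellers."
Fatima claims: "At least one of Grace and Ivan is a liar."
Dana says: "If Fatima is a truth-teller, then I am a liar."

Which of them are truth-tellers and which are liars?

Consider Grace. Suppose Grace is a liar.
Then no assignment of the remaining roles makes every statement match its speaker's type — contradiction.
So Grace is a truth-teller.
Consider Rosa. Suppose Rosa is a liar.
Then no assignment of the remaining roles makes every statement match its speaker's type — contradiction.
So Rosa is a truth-teller.
Consider Ivan. Suppose Ivan is a liar.
Then no assignment of the remaining roles makes every statement match its speaker's type — contradiction.
So Ivan is a truth-teller.
With that fixed, Fatima's statement is false, so Fatima is a liar.
With that fixed, Dana's statement is true, so Dana is a truth-teller.

Grace: truth-teller, Rosa: truth-teller, Ivan: truth-teller, Fatima: liar, Dana: truth-teller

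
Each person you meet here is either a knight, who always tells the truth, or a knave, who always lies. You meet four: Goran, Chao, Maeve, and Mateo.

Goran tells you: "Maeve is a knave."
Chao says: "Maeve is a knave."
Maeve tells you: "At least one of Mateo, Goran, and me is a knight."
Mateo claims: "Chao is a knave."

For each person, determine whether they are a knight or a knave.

Goran: knave, Chao: knave, Maeve: knight, Mateo: knight

Consider Goran. Suppose Goran is a knight.
Then no assignment of the remaining roles makes every statement match its speaker's type — contradiction.
So Goran is a knave.
Consider Chao. Suppose Chao is a knight.
Then no assignment of the remaining roles makes every statement match its speaker's type — contradiction.
So Chao is a knave.
With that fixed, Mateo's statement is true, so Mateo is a knight.
With that fixed, Maeve's statement is true, so Maeve is a knight.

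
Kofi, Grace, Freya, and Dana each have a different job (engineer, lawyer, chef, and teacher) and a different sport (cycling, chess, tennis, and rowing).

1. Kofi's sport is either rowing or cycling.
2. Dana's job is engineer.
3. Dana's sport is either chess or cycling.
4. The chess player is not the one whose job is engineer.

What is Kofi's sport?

rowing

Clue 1 rules out chess and tennis for Kofi's sport.
With clues 1–4, cycling is impossible for Kofi's sport.
That leaves rowing.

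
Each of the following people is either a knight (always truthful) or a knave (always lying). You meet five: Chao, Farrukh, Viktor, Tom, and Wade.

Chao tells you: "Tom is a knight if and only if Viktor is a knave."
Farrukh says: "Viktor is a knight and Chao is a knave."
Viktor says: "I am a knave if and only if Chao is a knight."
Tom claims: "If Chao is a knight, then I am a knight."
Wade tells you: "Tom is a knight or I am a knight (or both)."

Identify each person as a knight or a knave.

Chao: knave, Farrukh: knight, Viktor: knight, Tom: knight, Wade: knight

Consider Chao. Suppose Chao is a knight.
Then whichever role Viktor has, Viktor's statement has the wrong truth value — contradiction.
So Chao is a knave.
With that fixed, Tom's statement is true, so Tom is a knight.
With that fixed, Wade's statement is true, so Wade is a knight.
Consider Farrukh. Suppose Farrukh is a knave.
Then no assignment of the remaining roles makes every statement match its speaker's type — contradiction.
So Farrukh is a knight.
Consider Viktor. Suppose Viktor is a knave.
Then Chao's statement comes out true, contradicting Chao being a knave.
So Viktor is a knight.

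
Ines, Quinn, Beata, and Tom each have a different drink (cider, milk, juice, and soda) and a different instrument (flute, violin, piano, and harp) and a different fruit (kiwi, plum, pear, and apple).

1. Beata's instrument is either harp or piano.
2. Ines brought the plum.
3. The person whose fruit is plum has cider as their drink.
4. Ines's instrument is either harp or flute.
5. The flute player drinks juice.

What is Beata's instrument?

Clue 1 rules out flute and violin for Beata's instrument.
With clues 1–5, harp is impossible for Beata's instrument.
That leaves piano.

piano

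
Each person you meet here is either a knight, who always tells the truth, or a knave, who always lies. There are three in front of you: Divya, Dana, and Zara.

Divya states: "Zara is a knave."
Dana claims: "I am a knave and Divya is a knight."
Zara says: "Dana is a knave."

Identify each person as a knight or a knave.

Consider Divya. Suppose Divya is a knight.
Then whichever role Dana has, Dana's statement has the wrong truth value — contradiction.
So Divya is a knave.
With that fixed, Dana's statement is false, so Dana is a knave.
With that fixed, Zara's statement is true, so Zara is a knight.

Divya: knave, Dana: knave, Zara: knight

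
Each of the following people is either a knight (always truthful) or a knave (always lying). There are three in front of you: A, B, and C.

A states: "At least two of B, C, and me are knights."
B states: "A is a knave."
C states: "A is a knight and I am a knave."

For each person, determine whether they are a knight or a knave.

Consider A. Suppose A is a knight.
Then whichever role C has, C's statement has the wrong truth value — contradiction.
So A is a knave.
With that fixed, B's statement is true, so B is a knight.
With that fixed, C's statement is false, so C is a knave.

A: knave, B: knight, C: knave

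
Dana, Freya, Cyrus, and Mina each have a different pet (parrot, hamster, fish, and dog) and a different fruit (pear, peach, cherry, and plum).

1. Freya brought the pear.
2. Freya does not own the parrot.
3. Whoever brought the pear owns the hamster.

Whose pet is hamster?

Freya

With clues 1–3, Cyrus, Dana, and Mina are impossible for the one with pet hamster.
That leaves Freya.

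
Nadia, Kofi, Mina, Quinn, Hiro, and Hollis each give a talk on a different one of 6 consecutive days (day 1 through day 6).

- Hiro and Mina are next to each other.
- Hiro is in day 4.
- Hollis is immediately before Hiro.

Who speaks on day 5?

Mina

With clues 1–2, Hiro is ruled out for day 5.
With clues 1–3, Hollis, Kofi, Nadia, and Quinn are ruled out for day 5.
So day 5 is Mina.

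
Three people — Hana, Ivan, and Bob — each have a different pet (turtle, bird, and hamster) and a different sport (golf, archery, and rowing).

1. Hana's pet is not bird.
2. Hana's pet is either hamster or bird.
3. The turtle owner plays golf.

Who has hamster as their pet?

With clues 1–2, Bob and Ivan are impossible for the one with pet hamster.
That leaves Hana.

Hana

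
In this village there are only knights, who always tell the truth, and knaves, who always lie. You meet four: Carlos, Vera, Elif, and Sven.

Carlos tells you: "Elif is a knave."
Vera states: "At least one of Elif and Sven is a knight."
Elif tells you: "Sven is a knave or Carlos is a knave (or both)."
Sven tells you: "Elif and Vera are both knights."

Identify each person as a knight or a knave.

Consider Carlos. Suppose Carlos is a knight.
Then no assignment of the remaining roles makes every statement match its speaker's type — contradiction.
So Carlos is a knave.
With that fixed, Elif's statement is true, so Elif is a knight.
With that fixed, Vera's statement is true, so Vera is a knight.
With that fixed, Sven's statement is true, so Sven is a knight.

Carlos: knave, Vera: knight, Elif: knight, Sven: knight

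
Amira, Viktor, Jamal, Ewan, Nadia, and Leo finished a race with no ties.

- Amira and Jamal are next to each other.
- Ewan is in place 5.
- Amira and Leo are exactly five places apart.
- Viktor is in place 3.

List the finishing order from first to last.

Amira, Jamal, Viktor, Nadia, Ewan, Leo

From clues 1–2: Ewan → place 5.
From clues 1–3: Amira → place 1, Jamal → place 2, Leo → place 6.
From clues 1–4: Viktor → place 3, Nadia → place 4.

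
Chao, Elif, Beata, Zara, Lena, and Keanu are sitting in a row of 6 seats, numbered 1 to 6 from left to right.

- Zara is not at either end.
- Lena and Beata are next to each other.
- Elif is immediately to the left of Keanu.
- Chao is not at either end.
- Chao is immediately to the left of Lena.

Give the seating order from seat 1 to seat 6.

From clue 1: Zara is in {2,3,4,5}.
From clues 1–3: Chao is in {1,3,4,6}.
From clues 1–4: Chao is in {3,4}.
From clues 1–5: Elif → seat 1, Keanu → seat 2, Zara → seat 3, Chao → seat 4, Lena → seat 5, Beata → seat 6.

Elif, Keanu, Zara, Chao, Lena, Beata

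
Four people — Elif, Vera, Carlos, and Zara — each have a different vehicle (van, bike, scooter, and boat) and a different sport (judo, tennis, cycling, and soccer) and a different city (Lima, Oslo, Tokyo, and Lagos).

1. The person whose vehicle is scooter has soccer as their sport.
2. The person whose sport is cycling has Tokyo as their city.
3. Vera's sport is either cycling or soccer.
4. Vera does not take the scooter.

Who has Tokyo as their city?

With clues 1–4, Carlos, Elif, and Zara are impossible for the one with city Tokyo.
That leaves Vera.

Vera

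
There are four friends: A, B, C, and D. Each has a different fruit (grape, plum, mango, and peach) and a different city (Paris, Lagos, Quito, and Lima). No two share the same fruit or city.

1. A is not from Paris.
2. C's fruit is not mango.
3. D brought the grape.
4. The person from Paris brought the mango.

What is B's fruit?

mango

With clues 1–3, grape is impossible for B's fruit.
With clues 1–4, peach and plum are impossible for B's fruit.
That leaves mango.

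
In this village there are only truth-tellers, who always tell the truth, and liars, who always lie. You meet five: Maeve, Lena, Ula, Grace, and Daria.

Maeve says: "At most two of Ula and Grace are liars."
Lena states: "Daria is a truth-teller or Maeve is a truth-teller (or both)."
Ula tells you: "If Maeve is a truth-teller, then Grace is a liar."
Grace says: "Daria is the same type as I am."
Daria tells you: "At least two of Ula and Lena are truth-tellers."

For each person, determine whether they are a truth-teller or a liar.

Maeve: truth-teller, Lena: truth-teller, Ula: truth-teller, Grace: liar, Daria: truth-teller

Regardless of anyone's role, Maeve's statement is true, so Maeve is a truth-teller.
With that fixed, Lena's statement is true, so Lena is a truth-teller.
Consider Ula. Suppose Ula is a liar.
Then no assignment of the remaining roles makes every statement match its speaker's type — contradiction.
So Ula is a truth-teller.
With that fixed, Daria's statement is true, so Daria is a truth-teller.
Consider Grace. Suppose Grace is a truth-teller.
Then Ula's statement comes out false, contradicting Ula being a truth-teller.
So Grace is a liar.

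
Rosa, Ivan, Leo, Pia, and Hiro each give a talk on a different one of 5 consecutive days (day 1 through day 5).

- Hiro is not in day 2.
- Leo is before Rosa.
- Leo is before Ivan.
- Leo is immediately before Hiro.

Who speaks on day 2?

With clue 1, Hiro is ruled out for day 2.
With clues 1–4, Ivan, Pia, and Rosa are ruled out for day 2.
So day 2 is Leo.

Leo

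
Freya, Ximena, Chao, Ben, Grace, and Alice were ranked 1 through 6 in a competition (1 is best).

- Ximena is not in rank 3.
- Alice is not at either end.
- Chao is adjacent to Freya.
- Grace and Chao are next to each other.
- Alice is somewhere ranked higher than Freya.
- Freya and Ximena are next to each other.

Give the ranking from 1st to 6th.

Ben, Alice, Grace, Chao, Freya, Ximena

From clue 1: Ximena is in {1,2,4,5,6}.
From clues 1–2: Alice is in {2,3,4,5}.
From clues 1–4: Chao is in {2,3,4,5}.
From clues 1–5: Chao is in {4,5}.
From clues 1–6: Ben → rank 1, Alice → rank 2, Grace → rank 3, Chao → rank 4, Freya → rank 5, Ximena → rank 6.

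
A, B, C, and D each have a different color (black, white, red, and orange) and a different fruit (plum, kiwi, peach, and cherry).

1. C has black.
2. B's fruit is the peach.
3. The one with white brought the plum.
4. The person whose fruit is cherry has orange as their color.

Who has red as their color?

Clue 1 rules out C for the one with color red.
With clues 1–4, A and D are impossible for the one with color red.
That leaves B.

B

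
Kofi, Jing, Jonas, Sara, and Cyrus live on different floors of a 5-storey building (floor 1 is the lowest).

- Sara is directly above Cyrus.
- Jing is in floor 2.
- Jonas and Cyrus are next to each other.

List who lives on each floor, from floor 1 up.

From clue 1: Sara is in {2,3,4,5}.
From clues 1–2: Jing → floor 2.
From clues 1–3: Kofi → floor 1, Jonas → floor 3, Cyrus → floor 4, Sara → floor 5.

Kofi, Jing, Jonas, Cyrus, Sara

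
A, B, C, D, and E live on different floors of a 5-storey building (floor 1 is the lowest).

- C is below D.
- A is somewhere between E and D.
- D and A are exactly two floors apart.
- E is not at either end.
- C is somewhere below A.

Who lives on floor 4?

With clues 1–3, E is ruled out for floor 4.
With clues 1–4, A and D are ruled out for floor 4.
With clues 1–5, C is ruled out for floor 4.
So floor 4 is B.

B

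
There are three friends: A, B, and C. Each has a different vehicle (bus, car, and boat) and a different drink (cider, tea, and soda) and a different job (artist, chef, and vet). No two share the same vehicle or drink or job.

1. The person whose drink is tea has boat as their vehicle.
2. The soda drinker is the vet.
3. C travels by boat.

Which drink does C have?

tea

With clues 1–3, cider and soda are impossible for C's drink.
That leaves tea.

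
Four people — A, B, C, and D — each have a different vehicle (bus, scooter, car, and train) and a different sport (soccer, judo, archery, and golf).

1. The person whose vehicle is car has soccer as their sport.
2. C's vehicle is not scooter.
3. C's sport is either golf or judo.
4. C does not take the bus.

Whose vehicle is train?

With clues 1–4, A, B, and D are impossible for the one with vehicle train.
That leaves C.

C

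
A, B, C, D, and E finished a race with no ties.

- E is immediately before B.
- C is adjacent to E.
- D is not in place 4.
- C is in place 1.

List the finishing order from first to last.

C, E, B, A, D

From clue 1: B is in {2,3,4,5}.
From clues 1–2: B is in {3,4,5}.
From clues 1–4: C → place 1, E → place 2, B → place 3, A → place 4, D → place 5.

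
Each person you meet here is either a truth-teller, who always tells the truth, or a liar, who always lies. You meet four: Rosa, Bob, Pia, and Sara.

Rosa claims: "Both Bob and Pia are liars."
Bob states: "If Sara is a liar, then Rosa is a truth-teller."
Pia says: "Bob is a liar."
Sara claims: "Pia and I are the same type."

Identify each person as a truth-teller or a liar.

Consider Rosa. Suppose Rosa is a truth-teller.
Then no assignment of the remaining roles makes every statement match its speaker's type — contradiction.
So Rosa is a liar.
Consider Bob. Suppose Bob is a truth-teller.
Then no assignment of the remaining roles makes every statement match its speaker's type — contradiction.
So Bob is a liar.
With that fixed, Pia's statement is true, so Pia is a truth-teller.
Consider Sara. Suppose Sara is a truth-teller.
Then Bob's statement comes out true, contradicting Bob being a liar.
So Sara is a liar.

Rosa: liar, Bob: liar, Pia: truth-teller, Sara: liar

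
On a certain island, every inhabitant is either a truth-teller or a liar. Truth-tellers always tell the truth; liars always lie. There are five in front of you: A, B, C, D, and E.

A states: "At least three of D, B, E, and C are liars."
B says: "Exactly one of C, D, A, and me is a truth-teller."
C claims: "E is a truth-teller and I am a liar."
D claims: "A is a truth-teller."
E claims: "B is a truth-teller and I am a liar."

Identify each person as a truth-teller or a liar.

Consider A. Suppose A is a liar.
Then no assignment of the remaining roles makes every statement match its speaker's type — contradiction.
So A is a truth-teller.
With that fixed, D's statement is true, so D is a truth-teller.
With that fixed, B's statement is false, so B is a liar.
With that fixed, E's statement is false, so E is a liar.
With that fixed, C's statement is false, so C is a liar.

A: truth-teller, B: liar, C: liar, D: truth-teller, E: liar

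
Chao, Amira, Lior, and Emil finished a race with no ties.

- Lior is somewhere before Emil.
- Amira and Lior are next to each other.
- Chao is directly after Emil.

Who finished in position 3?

With clues 1–3, Amira, Chao, and Lior are ruled out for place 3.
So place 3 is Emil.

Emil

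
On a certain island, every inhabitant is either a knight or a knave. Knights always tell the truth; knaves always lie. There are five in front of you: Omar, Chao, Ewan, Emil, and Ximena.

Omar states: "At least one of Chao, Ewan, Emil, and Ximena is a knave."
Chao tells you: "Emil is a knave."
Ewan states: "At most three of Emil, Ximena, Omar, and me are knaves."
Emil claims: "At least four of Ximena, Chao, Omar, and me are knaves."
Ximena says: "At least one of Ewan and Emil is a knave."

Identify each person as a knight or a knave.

Consider Omar. Suppose Omar is a knave.
Then no assignment of the remaining roles makes every statement match its speaker's type — contradiction.
So Omar is a knight.
With that fixed, Ewan's statement is true, so Ewan is a knight.
With that fixed, Emil's statement is false, so Emil is a knave.
With that fixed, Ximena's statement is true, so Ximena is a knight.
With that fixed, Chao's statement is true, so Chao is a knight.

Omar: knight, Chao: knight, Ewan: knight, Emil: knave, Ximena: knight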